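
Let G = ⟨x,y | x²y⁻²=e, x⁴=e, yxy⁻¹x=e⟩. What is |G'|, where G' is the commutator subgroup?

G' = [G, G] is generated by all commutators. The generator-pair commutators are: [x, y] = x².
The subgroup they normally generate is {e, x²}, of order 2.
Check: |G/G'| = 8/2 = 4 is the order of the abelianisation.

Answer: 2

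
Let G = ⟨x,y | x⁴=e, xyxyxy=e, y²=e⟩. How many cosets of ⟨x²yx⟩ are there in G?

First find ord(x²yx) by computing successive powers:
  (x²yx)¹ = x²yx, (x²yx)² = x³yx², (x²yx)³ = e.
So |⟨x²yx⟩| = ord(x²yx) = 3. With |G| = 24, by Lagrange [G : ⟨x²yx⟩] = 24/3 = 8.

Answer: 8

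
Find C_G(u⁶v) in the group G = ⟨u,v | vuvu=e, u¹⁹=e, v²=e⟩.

⟨u⁶v⟩ ⊆ C_G(u⁶v) since powers of u⁶v commute with u⁶v; so |C_G(u⁶v)| ≥ |⟨u⁶v⟩| = 2.
By orbit–stabilizer, |C_G(u⁶v)| = |G| / |conj. class of u⁶v| = 38 / 19 = 2.
The 2 elements commuting with u⁶v are {e, u⁶v}.

Answer: {e, u⁶v}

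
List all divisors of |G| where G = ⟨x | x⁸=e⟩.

|G| = 8 = 2³. By Lagrange's theorem the order of any subgroup divides 8; the divisors of 8 are 1, 2, 4, 8.

Answer: 1, 2, 4, 8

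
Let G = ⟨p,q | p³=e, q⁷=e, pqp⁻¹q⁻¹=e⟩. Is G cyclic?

|G| = 21. The element pq has order 21 (its powers give 21 distinct elements), so ⟨pq⟩ = G and G is cyclic.

Answer: Yes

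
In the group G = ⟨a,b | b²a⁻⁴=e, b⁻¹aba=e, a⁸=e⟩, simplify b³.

Compute successive powers of b, reducing at each step:
  b²: b · b = a⁴
  b³: (a⁴) · b = b⁻¹

Answer: b⁻¹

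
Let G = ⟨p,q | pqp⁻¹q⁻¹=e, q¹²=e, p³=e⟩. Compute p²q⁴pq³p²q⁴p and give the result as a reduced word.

Multiply left to right, reducing at each step:
  (p²) · q⁴ = p²q⁴
  (p²q⁴) · p = q⁴
  (q⁴) · q³ = q⁷
  (q⁷) · p² = p²q⁷
  (p²q⁷) · q⁴ = p²q¹¹
  (p²q¹¹) · p = q¹¹

Answer: q¹¹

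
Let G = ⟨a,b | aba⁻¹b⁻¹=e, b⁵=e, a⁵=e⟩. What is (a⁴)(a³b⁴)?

Compute (a⁴) · (a³b⁴) by multiplying left to right and reducing via the relations at each step:
  (a⁴) · a³ = a²
  (a²) · b⁴ = a²b⁴

Answer: a²b⁴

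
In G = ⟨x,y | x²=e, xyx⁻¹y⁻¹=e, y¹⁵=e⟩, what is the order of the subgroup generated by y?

|⟨y⟩| equals the order of y. Compute successive powers until reaching e:
  y¹ = y, y² = y², y³ = y³, y⁴ = y⁴, y⁵ = y⁵, y⁶ = y⁶, y⁷ = y⁷, y⁸ = y⁸, y⁹ = y⁹, y¹⁰ = y¹⁰, y¹¹ = y¹¹, y¹² = y¹², y¹³ = y¹³, y¹⁴ = y¹⁴, y¹⁵ = e.
The smallest positive k with yᵏ = e is 15, so |⟨y⟩| = 15.

Answer: 15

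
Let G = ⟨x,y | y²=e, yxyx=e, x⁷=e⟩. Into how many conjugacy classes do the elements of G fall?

The conjugacy classes (representative and size) are:
  [e] (size 1), [x⁶] (size 2), [x⁵] (size 2), [x⁴] (size 2), [xy] (size 7).
Class equation: 1 + 2 + 2 + 2 + 7 = 14 = |G|. So G has 5 conjugacy classes.

Answer: 5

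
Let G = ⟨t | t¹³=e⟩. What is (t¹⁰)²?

Compute successive powers of (t¹⁰), reducing at each step:
  (t¹⁰)²: (t¹⁰) · t¹⁰ = t⁷

Answer: t⁷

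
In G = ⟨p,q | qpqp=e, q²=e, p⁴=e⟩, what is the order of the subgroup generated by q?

|⟨q⟩| equals the order of q. Compute successive powers until reaching e:
  q¹ = q, q² = e.
The smallest positive k with qᵏ = e is 2, so |⟨q⟩| = 2.

Answer: 2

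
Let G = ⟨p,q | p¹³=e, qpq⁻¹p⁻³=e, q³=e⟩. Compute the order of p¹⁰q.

Compute successive powers until reaching e:
  (p¹⁰q)¹ = p¹⁰q, (p¹⁰q)² = pq², (p¹⁰q)³ = e.
The smallest positive k with (p¹⁰q)ᵏ = e is 3.

Answer: 3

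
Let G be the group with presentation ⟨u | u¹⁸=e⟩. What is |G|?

G is generated by a single element, so G is cyclic. The relator gives u¹⁸ = e and no smaller power is forced to be e, so the 18 powers {e, u, u², u³, u⁴, u⁵, u⁶, u⁷, u⁸, u⁹, u¹², u¹³, u¹¹, u¹⁰, u¹⁴, u¹⁵, u¹⁶, u¹⁷} are distinct. Hence |G| = 18.

Answer: 18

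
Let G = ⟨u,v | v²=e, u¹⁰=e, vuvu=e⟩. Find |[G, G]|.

G' = [G, G] is generated by all commutators. The generator-pair commutators are: [u, v] = u².
The subgroup they normally generate is {e, u², u⁴, u⁶, u⁸}, of order 5.
Check: |G/G'| = 20/5 = 4 is the order of the abelianisation.

Answer: 5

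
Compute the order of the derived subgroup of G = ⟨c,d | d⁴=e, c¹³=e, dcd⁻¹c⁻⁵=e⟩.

G' = [G, G] is generated by all commutators. The generator-pair commutators are: [c, d] = c⁹.
The subgroup they normally generate is {e, c, c², c³, c⁴, c⁵, c⁶, c⁷, c⁸, c⁹, c¹⁰, c¹¹, c¹²}, of order 13.
Check: |G/G'| = 52/13 = 4 is the order of the abelianisation.

Answer: 13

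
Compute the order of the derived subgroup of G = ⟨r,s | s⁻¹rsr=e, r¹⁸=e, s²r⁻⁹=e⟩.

G' = [G, G] is generated by all commutators. The generator-pair commutators are: [r, s] = r².
The subgroup they normally generate is {e, r², r⁴, r⁶, r⁸, r¹⁰, r¹², r¹⁴, r¹⁶}, of order 9.
Check: |G/G'| = 36/9 = 4 is the order of the abelianisation.

Answer: 9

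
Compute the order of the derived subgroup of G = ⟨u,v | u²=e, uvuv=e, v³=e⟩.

G' = [G, G] is generated by all commutators. The generator-pair commutators are: [u, v] = v.
The subgroup they normally generate is {e, v, v²}, of order 3.
Check: |G/G'| = 6/3 = 2 is the order of the abelianisation.

Answer: 3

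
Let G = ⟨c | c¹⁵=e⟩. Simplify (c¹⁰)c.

Compute (c¹⁰) · c by multiplying left to right and reducing via the relations at each step:
  (c¹⁰) · c = c¹¹

Answer: c¹¹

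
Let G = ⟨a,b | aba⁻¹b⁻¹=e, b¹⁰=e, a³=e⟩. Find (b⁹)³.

Compute successive powers of (b⁹), reducing at each step:
  (b⁹)²: (b⁹) · b⁹ = b⁸
  (b⁹)³: (b⁸) · b⁹ = b⁷

Answer: b⁷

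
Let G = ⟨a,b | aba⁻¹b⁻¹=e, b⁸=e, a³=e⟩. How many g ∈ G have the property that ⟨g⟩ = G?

G is cyclic of order 24. An element generates G iff its order is 24, and a cyclic group of order 24 has exactly φ(24) = 8 such elements.

Answer: 8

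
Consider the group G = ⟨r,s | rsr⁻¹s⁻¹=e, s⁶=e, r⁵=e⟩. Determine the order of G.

Enumerate words in the generators, reducing via the relations: the distinct elements are
  {e, r, s, rs, r², r³, r⁴, s², s³, s⁴, s⁵, rs², rs³, rs⁴, rs⁵, r²s, r³s, r⁴s, r²s², r²s³, r²s⁴, r²s⁵, r³s², r³s³, r³s⁴, r³s⁵, r⁴s², r⁴s³, r⁴s⁴, r⁴s⁵}.
No further products give new elements, so |G| = 30.

Answer: 30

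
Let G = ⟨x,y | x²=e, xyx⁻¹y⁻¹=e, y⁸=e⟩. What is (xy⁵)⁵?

Compute successive powers of (xy⁵), reducing at each step:
  (xy⁵)²: (xy⁵) · x = y⁵;   (y⁵) · y⁵ = y²
  (xy⁵)³: (y²) · x = xy²;   (xy²) · y⁵ = xy⁷
  (xy⁵)⁴: (xy⁷) · x = y⁷;   (y⁷) · y⁵ = y⁴
  (xy⁵)⁵: (y⁴) · x = xy⁴;   (xy⁴) · y⁵ = xy

Answer: xy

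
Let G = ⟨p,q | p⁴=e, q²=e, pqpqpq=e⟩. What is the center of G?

An element z ∈ Z(G) iff z commutes with every generator.
For example e is central: e·p = p = p·e; e·q = q = q·e.
Whereas p ∉ Z(G) since p·q = pq ≠ qp = q·p.
Checking each of the 24 elements this way gives Z(G) = {e}, of order 1.

Answer: {e}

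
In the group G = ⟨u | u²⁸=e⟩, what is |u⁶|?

Compute successive powers until reaching e:
  (u⁶)¹ = u⁶, (u⁶)² = u¹², (u⁶)³ = u¹⁸, (u⁶)⁴ = u²⁴, (u⁶)⁵ = u², (u⁶)⁶ = u⁸, (u⁶)⁷ = u¹⁴, (u⁶)⁸ = u²⁰, (u⁶)⁹ = u²⁶, (u⁶)¹⁰ = u⁴, (u⁶)¹¹ = u¹⁰, (u⁶)¹² = u¹⁶, (u⁶)¹³ = u²², (u⁶)¹⁴ = e.
The smallest positive k with (u⁶)ᵏ = e is 14.

Answer: 14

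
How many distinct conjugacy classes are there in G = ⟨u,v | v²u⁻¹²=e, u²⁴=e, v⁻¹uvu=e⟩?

The conjugacy classes (representative and size) are:
  [e] (size 1), [u] (size 2), [u²] (size 2), [u³] (size 2), [u⁴] (size 2), [u⁵] (size 2), [u¹⁸] (size 2), [u⁷] (size 2), [u¹⁶] (size 2), [u¹⁵] (size 2), [u¹⁴] (size 2), [u¹³] (size 2), [u¹²] (size 1), [u⁶v] (size 12), [u⁵v⁻¹] (size 12).
Class equation: 1 + 2 + 2 + 2 + 2 + 2 + 2 + 2 + 2 + 2 + 2 + 2 + 1 + 12 + 12 = 48 = |G|. So G has 15 conjugacy classes.

Answer: 15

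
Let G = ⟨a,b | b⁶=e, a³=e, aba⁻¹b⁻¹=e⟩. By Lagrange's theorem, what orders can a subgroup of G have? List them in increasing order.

|G| = 18 = 2 · 3². By Lagrange's theorem the order of any subgroup divides 18; the divisors of 18 are 1, 2, 3, 6, 9, 18.

Answer: 1, 2, 3, 6, 9, 18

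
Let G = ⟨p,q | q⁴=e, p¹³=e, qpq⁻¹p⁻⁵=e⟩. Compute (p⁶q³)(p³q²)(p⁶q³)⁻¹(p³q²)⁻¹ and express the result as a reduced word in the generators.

[(p⁶q³), (p³q²)] = (p⁶q³)·(p³q²)·(p⁶q³)⁻¹·(p³q²)⁻¹.
  (p⁶q³) · (p³q²) = p⁴q
  (p⁴q) · (p⁹q) = p¹⁰q²
  (p¹⁰q²) · (p³q²) = p⁷

Answer: p⁷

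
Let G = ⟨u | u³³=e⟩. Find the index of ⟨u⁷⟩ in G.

First find ord(u⁷) by computing successive powers:
  (u⁷)¹ = u⁷, (u⁷)² = u¹⁴, (u⁷)³ = u²¹, (u⁷)⁴ = u²⁸, (u⁷)⁵ = u², (u⁷)⁶ = u⁹, (u⁷)⁷ = u¹⁶, (u⁷)⁸ = u²³, (u⁷)⁹ = u³⁰, (u⁷)¹⁰ = u⁴, (u⁷)¹¹ = u¹¹, (u⁷)¹² = u¹⁸, (u⁷)¹³ = u²⁵, (u⁷)¹⁴ = u³², (u⁷)¹⁵ = u⁶, (u⁷)¹⁶ = u¹³, (u⁷)¹⁷ = u²⁰, (u⁷)¹⁸ = u²⁷, (u⁷)¹⁹ = u, (u⁷)²⁰ = u⁸, (u⁷)²¹ = u¹⁵, (u⁷)²² = u²², (u⁷)²³ = u²⁹, (u⁷)²⁴ = u³, (u⁷)²⁵ = u¹⁰, (u⁷)²⁶ = u¹⁷, (u⁷)²⁷ = u²⁴, (u⁷)²⁸ = u³¹, (u⁷)²⁹ = u⁵, (u⁷)³⁰ = u¹², (u⁷)³¹ = u¹⁹, (u⁷)³² = u²⁶, (u⁷)³³ = e.
So |⟨u⁷⟩| = ord(u⁷) = 33. With |G| = 33, by Lagrange [G : ⟨u⁷⟩] = 33/33 = 1.

Answer: 1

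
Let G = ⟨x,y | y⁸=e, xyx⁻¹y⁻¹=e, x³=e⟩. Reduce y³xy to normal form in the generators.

Multiply left to right, reducing at each step:
  (y³) · x = xy³
  (xy³) · y = xy⁴

Answer: xy⁴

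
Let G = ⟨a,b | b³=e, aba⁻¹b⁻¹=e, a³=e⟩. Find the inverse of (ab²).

The order of (ab²) is 3 (smallest k with (ab²)ᵏ = e), so (ab²)⁻¹ = (ab²)² = a²b.
Check: (ab²) · (a²b) → (ab²) · a² = b²;   (b²) · b = e, giving e as required.

Answer: a²b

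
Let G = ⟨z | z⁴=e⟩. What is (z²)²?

Compute successive powers of (z²), reducing at each step:
  (z²)²: (z²) · z² = e

Answer: e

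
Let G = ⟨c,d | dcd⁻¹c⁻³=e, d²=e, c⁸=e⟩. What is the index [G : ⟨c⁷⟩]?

First find ord(c⁷) by computing successive powers:
  (c⁷)¹ = c⁷, (c⁷)² = c⁶, (c⁷)³ = c⁵, (c⁷)⁴ = c⁴, (c⁷)⁵ = c³, (c⁷)⁶ = c², (c⁷)⁷ = c, (c⁷)⁸ = e.
So |⟨c⁷⟩| = ord(c⁷) = 8. With |G| = 16, by Lagrange [G : ⟨c⁷⟩] = 16/8 = 2.

Answer: 2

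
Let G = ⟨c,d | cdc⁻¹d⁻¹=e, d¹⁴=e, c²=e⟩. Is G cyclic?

|G| = 28, but the maximum element order in G is 14 < 28. No single element generates all of G, so G is not cyclic.

Answer: No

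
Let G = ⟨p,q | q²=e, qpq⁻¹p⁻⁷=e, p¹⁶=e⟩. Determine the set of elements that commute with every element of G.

An element z ∈ Z(G) iff z commutes with every generator.
For example p⁸ is central: (p⁸)·p = p⁹ = p·(p⁸); (p⁸)·q = p⁸q = q·(p⁸).
Whereas p ∉ Z(G) since p·q = pq ≠ p⁷q = q·p.
Checking each of the 32 elements this way gives Z(G) = {e, p⁸}, of order 2.

Answer: {e, p⁸}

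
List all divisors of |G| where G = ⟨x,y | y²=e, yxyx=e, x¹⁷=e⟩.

|G| = 34 = 2 · 17. By Lagrange's theorem the order of any subgroup divides 34; the divisors of 34 are 1, 2, 17, 34.

Answer: 1, 2, 17, 34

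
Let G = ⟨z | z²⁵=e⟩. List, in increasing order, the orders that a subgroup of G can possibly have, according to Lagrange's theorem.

|G| = 25 = 5². By Lagrange's theorem the order of any subgroup divides 25; the divisors of 25 are 1, 5, 25.

Answer: 1, 5, 25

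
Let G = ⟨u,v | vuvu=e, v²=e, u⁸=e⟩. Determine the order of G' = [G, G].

G' = [G, G] is generated by all commutators. The generator-pair commutators are: [u, v] = u².
The subgroup they normally generate is {e, u², u⁴, u⁶}, of order 4.
Check: |G/G'| = 16/4 = 4 is the order of the abelianisation.

Answer: 4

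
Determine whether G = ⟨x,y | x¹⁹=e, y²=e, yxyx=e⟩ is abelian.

x·y = xy but y·x = x¹⁸y, so x·y ≠ y·x and G is not abelian.

Answer: No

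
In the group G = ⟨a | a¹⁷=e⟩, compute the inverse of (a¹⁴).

The order of (a¹⁴) is 17 (smallest k with (a¹⁴)ᵏ = e), so (a¹⁴)⁻¹ = (a¹⁴)¹⁶ = a³.
Check: (a¹⁴) · (a³) → (a¹⁴) · a³ = e, giving e as required.

Answer: a³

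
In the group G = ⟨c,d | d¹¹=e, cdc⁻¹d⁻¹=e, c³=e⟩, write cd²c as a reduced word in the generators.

Multiply left to right, reducing at each step:
  c · d² = cd²
  (cd²) · c = c²d²

Answer: c²d²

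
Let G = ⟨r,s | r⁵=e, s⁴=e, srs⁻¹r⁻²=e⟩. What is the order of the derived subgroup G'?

G' = [G, G] is generated by all commutators. The generator-pair commutators are: [r, s] = r⁴.
The subgroup they normally generate is {e, r, r², r³, r⁴}, of order 5.
Check: |G/G'| = 20/5 = 4 is the order of the abelianisation.

Answer: 5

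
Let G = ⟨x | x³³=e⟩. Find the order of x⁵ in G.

Compute successive powers until reaching e:
  (x⁵)¹ = x⁵, (x⁵)² = x¹⁰, (x⁵)³ = x¹⁵, (x⁵)⁴ = x²⁰, (x⁵)⁵ = x²⁵, (x⁵)⁶ = x³⁰, (x⁵)⁷ = x², (x⁵)⁸ = x⁷, (x⁵)⁹ = x¹², (x⁵)¹⁰ = x¹⁷, (x⁵)¹¹ = x²², (x⁵)¹² = x²⁷, (x⁵)¹³ = x³², (x⁵)¹⁴ = x⁴, (x⁵)¹⁵ = x⁹, (x⁵)¹⁶ = x¹⁴, (x⁵)¹⁷ = x¹⁹, (x⁵)¹⁸ = x²⁴, (x⁵)¹⁹ = x²⁹, (x⁵)²⁰ = x, (x⁵)²¹ = x⁶, (x⁵)²² = x¹¹, (x⁵)²³ = x¹⁶, (x⁵)²⁴ = x²¹, (x⁵)²⁵ = x²⁶, (x⁵)²⁶ = x³¹, (x⁵)²⁷ = x³, (x⁵)²⁸ = x⁸, (x⁵)²⁹ = x¹³, (x⁵)³⁰ = x¹⁸, (x⁵)³¹ = x²³, (x⁵)³² = x²⁸, (x⁵)³³ = e.
The smallest positive k with (x⁵)ᵏ = e is 33.

Answer: 33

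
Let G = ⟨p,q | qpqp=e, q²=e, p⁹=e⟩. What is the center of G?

An element z ∈ Z(G) iff z commutes with every generator.
For example e is central: e·p = p = p·e; e·q = q = q·e.
Whereas p ∉ Z(G) since p·q = pq ≠ p⁸q = q·p.
Checking each of the 18 elements this way gives Z(G) = {e}, of order 1.

Answer: {e}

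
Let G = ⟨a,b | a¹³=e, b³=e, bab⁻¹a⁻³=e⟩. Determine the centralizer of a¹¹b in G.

⟨a¹¹b⟩ ⊆ C_G(a¹¹b) since powers of a¹¹b commute with a¹¹b; so |C_G(a¹¹b)| ≥ |⟨a¹¹b⟩| = 3.
By orbit–stabilizer, |C_G(a¹¹b)| = |G| / |conj. class of a¹¹b| = 39 / 13 = 3.
The 3 elements commuting with a¹¹b are {e, a⁵b², a¹¹b}.

Answer: {e, a⁵b², a¹¹b}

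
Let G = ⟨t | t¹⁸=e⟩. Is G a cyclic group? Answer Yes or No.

|G| = 18. The element t has order 18 (its powers give 18 distinct elements), so ⟨t⟩ = G and G is cyclic.

Answer: Yes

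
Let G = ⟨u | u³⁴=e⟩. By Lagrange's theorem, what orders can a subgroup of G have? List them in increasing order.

|G| = 34 = 2 · 17. By Lagrange's theorem the order of any subgroup divides 34; the divisors of 34 are 1, 2, 17, 34.

Answer: 1, 2, 17, 34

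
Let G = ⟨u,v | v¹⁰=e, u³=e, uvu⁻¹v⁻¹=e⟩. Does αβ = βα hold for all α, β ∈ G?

Each pair of generators commutes: u·v = uv = v·u. Since the generators pairwise commute, every element of G commutes with every other, so G is abelian.

Answer: Yes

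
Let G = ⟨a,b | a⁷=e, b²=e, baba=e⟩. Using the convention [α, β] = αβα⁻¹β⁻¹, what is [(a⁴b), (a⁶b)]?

[(a⁴b), (a⁶b)] = (a⁴b)·(a⁶b)·(a⁴b)⁻¹·(a⁶b)⁻¹.
  (a⁴b) · (a⁶b) = a⁵
  (a⁵) · (a⁴b) = a²b
  (a²b) · (a⁶b) = a³

Answer: a³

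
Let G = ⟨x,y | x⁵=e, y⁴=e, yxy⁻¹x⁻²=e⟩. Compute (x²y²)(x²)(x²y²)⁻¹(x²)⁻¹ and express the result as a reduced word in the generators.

[(x²y²), (x²)] = (x²y²)·(x²)·(x²y²)⁻¹·(x²)⁻¹.
  (x²y²) · (x²) = y²
  (y²) · (x²y²) = x³
  (x³) · (x³) = x

Answer: x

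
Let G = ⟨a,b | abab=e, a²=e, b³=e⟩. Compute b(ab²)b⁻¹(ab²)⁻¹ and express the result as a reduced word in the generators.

[b, (ab²)] = b·(ab²)·b⁻¹·(ab²)⁻¹.
  b · (ab²) = ab
  (ab) · (b²) = a
  a · (ab²) = b²

Answer: b²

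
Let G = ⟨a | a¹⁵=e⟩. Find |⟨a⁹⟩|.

|⟨a⁹⟩| equals the order of a⁹. Compute successive powers until reaching e:
  (a⁹)¹ = a⁹, (a⁹)² = a³, (a⁹)³ = a¹², (a⁹)⁴ = a⁶, (a⁹)⁵ = e.
The smallest positive k with (a⁹)ᵏ = e is 5, so |⟨a⁹⟩| = 5.

Answer: 5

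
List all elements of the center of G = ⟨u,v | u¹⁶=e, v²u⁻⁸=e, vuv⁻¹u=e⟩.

An element z ∈ Z(G) iff z commutes with every generator.
For example u⁸ is central: (u⁸)·u = u⁹ = u·(u⁸); (u⁸)·v = v⁻¹ = v·(u⁸).
Whereas u ∉ Z(G) since u·v = uv ≠ u⁷v⁻¹ = v·u.
Checking each of the 32 elements this way gives Z(G) = {e, u⁸}, of order 2.

Answer: {e, u⁸}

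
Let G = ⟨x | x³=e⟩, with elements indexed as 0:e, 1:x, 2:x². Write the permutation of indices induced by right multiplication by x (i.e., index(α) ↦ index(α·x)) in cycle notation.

(0 1 2)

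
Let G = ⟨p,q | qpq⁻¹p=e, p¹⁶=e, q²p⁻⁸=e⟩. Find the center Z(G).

An element z ∈ Z(G) iff z commutes with every generator.
For example p⁸ is central: (p⁸)·p = p⁹ = p·(p⁸); (p⁸)·q = q⁻¹ = q·(p⁸).
Whereas p ∉ Z(G) since p·q = pq ≠ p⁷q⁻¹ = q·p.
Checking each of the 32 elements this way gives Z(G) = {e, p⁸}, of order 2.

Answer: {e, p⁸}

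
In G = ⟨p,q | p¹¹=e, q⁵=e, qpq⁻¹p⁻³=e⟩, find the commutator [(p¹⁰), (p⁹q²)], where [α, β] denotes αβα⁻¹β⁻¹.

[(p¹⁰), (p⁹q²)] = (p¹⁰)·(p⁹q²)·(p¹⁰)⁻¹·(p⁹q²)⁻¹.
  (p¹⁰) · (p⁹q²) = p⁸q²
  (p⁸q²) · p = p⁶q²
  (p⁶q²) · (p¹⁰q³) = p⁸

Answer: p⁸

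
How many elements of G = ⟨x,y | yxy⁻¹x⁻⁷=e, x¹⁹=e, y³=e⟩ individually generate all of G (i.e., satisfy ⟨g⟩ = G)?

⟨g⟩ = G would require ord(g) = |G| = 57, but the maximum element order in G is 19 < 57. So G is not cyclic and no single element generates it: the count is 0.

Answer: 0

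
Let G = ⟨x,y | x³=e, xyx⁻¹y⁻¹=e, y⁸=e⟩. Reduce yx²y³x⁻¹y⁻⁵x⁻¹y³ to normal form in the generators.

Multiply left to right, reducing at each step:
  y · x² = x²y
  (x²y) · y³ = x²y⁴
  (x²y⁴) · x⁻¹ = xy⁴
  (xy⁴) · y⁻⁵ = xy⁷
  (xy⁷) · x⁻¹ = y⁷
  (y⁷) · y³ = y²

Answer: y²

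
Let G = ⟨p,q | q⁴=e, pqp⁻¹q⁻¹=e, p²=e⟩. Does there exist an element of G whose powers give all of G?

|G| = 8, but the maximum element order in G is 4 < 8. No single element generates all of G, so G is not cyclic.

Answer: No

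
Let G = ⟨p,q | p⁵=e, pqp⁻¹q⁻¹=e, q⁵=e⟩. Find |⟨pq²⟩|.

|⟨pq²⟩| equals the order of pq². Compute successive powers until reaching e:
  (pq²)¹ = pq², (pq²)² = p²q⁴, (pq²)³ = p³q, (pq²)⁴ = p⁴q³, (pq²)⁵ = e.
The smallest positive k with (pq²)ᵏ = e is 5, so |⟨pq²⟩| = 5.

Answer: 5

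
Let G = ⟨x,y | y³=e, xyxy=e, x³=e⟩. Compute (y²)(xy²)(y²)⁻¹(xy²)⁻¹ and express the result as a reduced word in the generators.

[(y²), (xy²)] = (y²)·(xy²)·(y²)⁻¹·(xy²)⁻¹.
  (y²) · (xy²) = xy²x
  (xy²x) · y = y²x
  (y²x) · (yx²) = x²y²

Answer: x²y²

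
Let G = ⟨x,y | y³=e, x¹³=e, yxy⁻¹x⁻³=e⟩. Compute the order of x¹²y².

Compute successive powers until reaching e:
  (x¹²y²)¹ = x¹²y², (x¹²y²)² = x³y, (x¹²y²)³ = e.
The smallest positive k with (x¹²y²)ᵏ = e is 3.

Answer: 3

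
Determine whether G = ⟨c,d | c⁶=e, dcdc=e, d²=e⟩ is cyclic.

Every cyclic group is abelian. But c·d = cd while d·c = c⁵d, so c·d ≠ d·c and G is not abelian. Hence G is not cyclic.

Answer: No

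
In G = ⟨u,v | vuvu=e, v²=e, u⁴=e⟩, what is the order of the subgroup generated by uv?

|⟨uv⟩| equals the order of uv. Compute successive powers until reaching e:
  (uv)¹ = uv, (uv)² = e.
The smallest positive k with (uv)ᵏ = e is 2, so |⟨uv⟩| = 2.

Answer: 2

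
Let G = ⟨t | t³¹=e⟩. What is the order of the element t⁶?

Compute successive powers until reaching e:
  (t⁶)¹ = t⁶, (t⁶)² = t¹², (t⁶)³ = t¹⁸, (t⁶)⁴ = t²⁴, (t⁶)⁵ = t³⁰, (t⁶)⁶ = t⁵, (t⁶)⁷ = t¹¹, (t⁶)⁸ = t¹⁷, (t⁶)⁹ = t²³, (t⁶)¹⁰ = t²⁹, (t⁶)¹¹ = t⁴, (t⁶)¹² = t¹⁰, (t⁶)¹³ = t¹⁶, (t⁶)¹⁴ = t²², (t⁶)¹⁵ = t²⁸, (t⁶)¹⁶ = t³, (t⁶)¹⁷ = t⁹, (t⁶)¹⁸ = t¹⁵, (t⁶)¹⁹ = t²¹, (t⁶)²⁰ = t²⁷, (t⁶)²¹ = t², (t⁶)²² = t⁸, (t⁶)²³ = t¹⁴, (t⁶)²⁴ = t²⁰, (t⁶)²⁵ = t²⁶, (t⁶)²⁶ = t, (t⁶)²⁷ = t⁷, (t⁶)²⁸ = t¹³, (t⁶)²⁹ = t¹⁹, (t⁶)³⁰ = t²⁵, (t⁶)³¹ = e.
The smallest positive k with (t⁶)ᵏ = e is 31.

Answer: 31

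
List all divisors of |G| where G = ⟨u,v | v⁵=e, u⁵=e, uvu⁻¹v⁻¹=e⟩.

|G| = 25 = 5². By Lagrange's theorem the order of any subgroup divides 25; the divisors of 25 are 1, 5, 25.

Answer: 1, 5, 25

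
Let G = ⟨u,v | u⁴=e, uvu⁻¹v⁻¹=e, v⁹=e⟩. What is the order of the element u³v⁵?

Compute successive powers until reaching e:
  (u³v⁵)¹ = u³v⁵, (u³v⁵)² = u²v, (u³v⁵)³ = uv⁶, (u³v⁵)⁴ = v², (u³v⁵)⁵ = u³v⁷, (u³v⁵)⁶ = u²v³, (u³v⁵)⁷ = uv⁸, (u³v⁵)⁸ = v⁴, (u³v⁵)⁹ = u³, (u³v⁵)¹⁰ = u²v⁵, (u³v⁵)¹¹ = uv, (u³v⁵)¹² = v⁶, (u³v⁵)¹³ = u³v², (u³v⁵)¹⁴ = u²v⁷, (u³v⁵)¹⁵ = uv³, (u³v⁵)¹⁶ = v⁸, (u³v⁵)¹⁷ = u³v⁴, (u³v⁵)¹⁸ = u², (u³v⁵)¹⁹ = uv⁵, (u³v⁵)²⁰ = v, (u³v⁵)²¹ = u³v⁶, (u³v⁵)²² = u²v², (u³v⁵)²³ = uv⁷, (u³v⁵)²⁴ = v³, (u³v⁵)²⁵ = u³v⁸, (u³v⁵)²⁶ = u²v⁴, (u³v⁵)²⁷ = u, (u³v⁵)²⁸ = v⁵, (u³v⁵)²⁹ = u³v, (u³v⁵)³⁰ = u²v⁶, (u³v⁵)³¹ = uv², (u³v⁵)³² = v⁷, (u³v⁵)³³ = u³v³, (u³v⁵)³⁴ = u²v⁸, (u³v⁵)³⁵ = uv⁴, (u³v⁵)³⁶ = e.
The smallest positive k with (u³v⁵)ᵏ = e is 36.

Answer: 36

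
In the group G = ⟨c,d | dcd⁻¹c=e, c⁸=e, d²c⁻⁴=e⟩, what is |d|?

Compute successive powers until reaching e:
  d¹ = d, d² = c⁴, d³ = d⁻¹, d⁴ = e.
The smallest positive k with dᵏ = e is 4.

Answer: 4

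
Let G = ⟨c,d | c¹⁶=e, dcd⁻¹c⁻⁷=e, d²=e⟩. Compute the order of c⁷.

Compute successive powers until reaching e:
  (c⁷)¹ = c⁷, (c⁷)² = c¹⁴, (c⁷)³ = c⁵, (c⁷)⁴ = c¹², (c⁷)⁵ = c³, (c⁷)⁶ = c¹⁰, (c⁷)⁷ = c, (c⁷)⁸ = c⁸, (c⁷)⁹ = c¹⁵, (c⁷)¹⁰ = c⁶, (c⁷)¹¹ = c¹³, (c⁷)¹² = c⁴, (c⁷)¹³ = c¹¹, (c⁷)¹⁴ = c², (c⁷)¹⁵ = c⁹, (c⁷)¹⁶ = e.
The smallest positive k with (c⁷)ᵏ = e is 16.

Answer: 16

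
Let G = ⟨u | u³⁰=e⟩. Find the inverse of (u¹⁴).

The order of (u¹⁴) is 15 (smallest k with (u¹⁴)ᵏ = e), so (u¹⁴)⁻¹ = (u¹⁴)¹⁴ = u¹⁶.
Check: (u¹⁴) · (u¹⁶) → (u¹⁴) · u¹⁶ = e, giving e as required.

Answer: u¹⁶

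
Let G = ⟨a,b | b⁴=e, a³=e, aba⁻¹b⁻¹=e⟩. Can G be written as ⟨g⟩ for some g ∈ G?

|G| = 12. The element ab has order 12 (its powers give 12 distinct elements), so ⟨ab⟩ = G and G is cyclic.

Answer: Yes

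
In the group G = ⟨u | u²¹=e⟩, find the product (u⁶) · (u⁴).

Compute (u⁶) · (u⁴) by multiplying left to right and reducing via the relations at each step:
  (u⁶) · u⁴ = u¹⁰

Answer: u¹⁰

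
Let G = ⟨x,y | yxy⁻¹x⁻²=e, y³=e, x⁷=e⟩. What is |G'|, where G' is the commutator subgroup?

G' = [G, G] is generated by all commutators. The generator-pair commutators are: [x, y] = x⁶.
The subgroup they normally generate is {e, x, x², x³, x⁴, x⁵, x⁶}, of order 7.
Check: |G/G'| = 21/7 = 3 is the order of the abelianisation.

Answer: 7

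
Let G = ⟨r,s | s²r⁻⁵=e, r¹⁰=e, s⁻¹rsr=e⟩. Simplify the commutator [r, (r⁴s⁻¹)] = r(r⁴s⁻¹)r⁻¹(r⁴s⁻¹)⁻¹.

[r, (r⁴s⁻¹)] = r·(r⁴s⁻¹)·r⁻¹·(r⁴s⁻¹)⁻¹.
  r · (r⁴s⁻¹) = s
  s · (r⁹) = rs
  (rs) · (r⁴s) = r²

Answer: r²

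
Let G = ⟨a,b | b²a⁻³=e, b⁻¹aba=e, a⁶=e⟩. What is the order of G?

Enumerate words in the generators, reducing via the relations: the distinct elements are
  {a, b, e, ab, a², a³, a⁴, a⁵, a²b, b⁻¹, ab⁻¹, a²b⁻¹}.
No further products give new elements, so |G| = 12.

Answer: 12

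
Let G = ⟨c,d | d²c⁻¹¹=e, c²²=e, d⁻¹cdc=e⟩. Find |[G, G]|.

G' = [G, G] is generated by all commutators. The generator-pair commutators are: [c, d] = c².
The subgroup they normally generate is {e, c², c⁴, c⁶, c⁸, c¹⁰, c¹², c¹⁴, c¹⁶, c¹⁸, c²⁰}, of order 11.
Check: |G/G'| = 44/11 = 4 is the order of the abelianisation.

Answer: 11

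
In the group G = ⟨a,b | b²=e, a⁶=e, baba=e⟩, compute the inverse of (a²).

The order of (a²) is 3 (smallest k with (a²)ᵏ = e), so (a²)⁻¹ = (a²)² = a⁴.
Check: (a²) · (a⁴) → (a²) · a⁴ = e, giving e as required.

Answer: a⁴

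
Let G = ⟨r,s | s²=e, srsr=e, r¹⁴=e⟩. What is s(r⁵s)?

Compute s · (r⁵s) by multiplying left to right and reducing via the relations at each step:
  s · r⁵ = r⁹s
  (r⁹s) · s = r⁹

Answer: r⁹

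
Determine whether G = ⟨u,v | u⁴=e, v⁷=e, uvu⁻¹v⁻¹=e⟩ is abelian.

Each pair of generators commutes: u·v = uv = v·u. Since the generators pairwise commute, every element of G commutes with every other, so G is abelian.

Answer: Yes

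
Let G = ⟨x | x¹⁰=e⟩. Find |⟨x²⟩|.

|⟨x²⟩| equals the order of x². Compute successive powers until reaching e:
  (x²)¹ = x², (x²)² = x⁴, (x²)³ = x⁶, (x²)⁴ = x⁸, (x²)⁵ = e.
The smallest positive k with (x²)ᵏ = e is 5, so |⟨x²⟩| = 5.

Answer: 5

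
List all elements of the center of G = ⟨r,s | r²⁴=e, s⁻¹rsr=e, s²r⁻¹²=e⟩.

An element z ∈ Z(G) iff z commutes with every generator.
For example r¹² is central: (r¹²)·r = r¹³ = r·(r¹²); (r¹²)·s = s⁻¹ = s·(r¹²).
Whereas r ∉ Z(G) since r·s = rs ≠ r¹¹s⁻¹ = s·r.
Checking each of the 48 elements this way gives Z(G) = {e, r¹²}, of order 2.

Answer: {e, r¹²}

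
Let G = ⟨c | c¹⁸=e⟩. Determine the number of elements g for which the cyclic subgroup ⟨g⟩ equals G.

G is cyclic of order 18. An element generates G iff its order is 18, and a cyclic group of order 18 has exactly φ(18) = 6 such elements.

Answer: 6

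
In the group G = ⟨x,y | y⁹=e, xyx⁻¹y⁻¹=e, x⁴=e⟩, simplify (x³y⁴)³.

Compute successive powers of (x³y⁴), reducing at each step:
  (x³y⁴)²: (x³y⁴) · x³ = x²y⁴;   (x²y⁴) · y⁴ = x²y⁸
  (x³y⁴)³: (x²y⁸) · x³ = xy⁸;   (xy⁸) · y⁴ = xy³

Answer: xy³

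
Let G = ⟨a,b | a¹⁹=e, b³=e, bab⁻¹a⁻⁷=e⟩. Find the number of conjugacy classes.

The conjugacy classes (representative and size) are:
  [e] (size 1), [a¹¹] (size 3), [a¹⁴] (size 3), [a⁶] (size 3), [a¹⁷] (size 3), [a¹²] (size 3), [a¹⁰] (size 3), [a²b] (size 19), [a¹⁸b²] (size 19).
Class equation: 1 + 3 + 3 + 3 + 3 + 3 + 3 + 19 + 19 = 57 = |G|. So G has 9 conjugacy classes.

Answer: 9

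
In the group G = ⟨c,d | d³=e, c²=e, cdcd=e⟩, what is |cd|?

Compute successive powers until reaching e:
  (cd)¹ = cd, (cd)² = e.
The smallest positive k with (cd)ᵏ = e is 2.

Answer: 2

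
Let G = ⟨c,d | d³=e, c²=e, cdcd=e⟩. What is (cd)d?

Compute (cd) · d by multiplying left to right and reducing via the relations at each step:
  (cd) · d = cd²

Answer: cd²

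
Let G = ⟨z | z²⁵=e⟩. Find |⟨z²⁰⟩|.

|⟨z²⁰⟩| equals the order of z²⁰. Compute successive powers until reaching e:
  (z²⁰)¹ = z²⁰, (z²⁰)² = z¹⁵, (z²⁰)³ = z¹⁰, (z²⁰)⁴ = z⁵, (z²⁰)⁵ = e.
The smallest positive k with (z²⁰)ᵏ = e is 5, so |⟨z²⁰⟩| = 5.

Answer: 5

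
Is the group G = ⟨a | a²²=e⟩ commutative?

G has a single generator, so G is cyclic and hence abelian.

Answer: Yes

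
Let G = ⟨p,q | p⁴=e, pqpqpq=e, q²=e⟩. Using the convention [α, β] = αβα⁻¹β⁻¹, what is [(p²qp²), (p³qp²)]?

[(p²qp²), (p³qp²)] = (p²qp²)·(p³qp²)·(p²qp²)⁻¹·(p³qp²)⁻¹.
  (p²qp²) · (p³qp²) = pqp
  (pqp) · (p²qp²) = p²qp³
  (p²qp³) · (p²qp) = pq

Answer: pq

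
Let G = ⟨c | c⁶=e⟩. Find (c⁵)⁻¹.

The order of (c⁵) is 6 (smallest k with (c⁵)ᵏ = e), so (c⁵)⁻¹ = (c⁵)⁵ = c.
Check: (c⁵) · c → (c⁵) · c = e, giving e as required.

Answer: c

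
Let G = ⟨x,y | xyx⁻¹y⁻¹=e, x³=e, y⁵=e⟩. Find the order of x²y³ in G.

Compute successive powers until reaching e:
  (x²y³)¹ = x²y³, (x²y³)² = xy, (x²y³)³ = y⁴, (x²y³)⁴ = x²y², (x²y³)⁵ = x, (x²y³)⁶ = y³, (x²y³)⁷ = x²y, (x²y³)⁸ = xy⁴, (x²y³)⁹ = y², (x²y³)¹⁰ = x², (x²y³)¹¹ = xy³, (x²y³)¹² = y, (x²y³)¹³ = x²y⁴, (x²y³)¹⁴ = xy², (x²y³)¹⁵ = e.
The smallest positive k with (x²y³)ᵏ = e is 15.

Answer: 15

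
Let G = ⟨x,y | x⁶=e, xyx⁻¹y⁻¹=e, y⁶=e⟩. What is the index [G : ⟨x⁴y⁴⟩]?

First find ord(x⁴y⁴) by computing successive powers:
  (x⁴y⁴)¹ = x⁴y⁴, (x⁴y⁴)² = x²y², (x⁴y⁴)³ = e.
So |⟨x⁴y⁴⟩| = ord(x⁴y⁴) = 3. With |G| = 36, by Lagrange [G : ⟨x⁴y⁴⟩] = 36/3 = 12.

Answer: 12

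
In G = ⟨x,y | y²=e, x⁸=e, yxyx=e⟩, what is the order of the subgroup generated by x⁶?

|⟨x⁶⟩| equals the order of x⁶. Compute successive powers until reaching e:
  (x⁶)¹ = x⁶, (x⁶)² = x⁴, (x⁶)³ = x², (x⁶)⁴ = e.
The smallest positive k with (x⁶)ᵏ = e is 4, so |⟨x⁶⟩| = 4.

Answer: 4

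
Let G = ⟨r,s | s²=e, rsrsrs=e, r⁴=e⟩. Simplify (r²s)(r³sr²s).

Compute (r²s) · (r³sr²s) by multiplying left to right and reducing via the relations at each step:
  (r²s) · r³ = r²sr³
  (r²sr³) · s = r³sr
  (r³sr) · r² = r³sr³
  (r³sr³) · s = sr

Answer: sr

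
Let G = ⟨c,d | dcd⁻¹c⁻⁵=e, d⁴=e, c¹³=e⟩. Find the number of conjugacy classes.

The conjugacy classes (representative and size) are:
  [e] (size 1), [c] (size 4), [c²] (size 4), [c⁹] (size 4), [c¹²d] (size 13), [c⁴d²] (size 13), [c¹²d³] (size 13).
Class equation: 1 + 4 + 4 + 4 + 13 + 13 + 13 = 52 = |G|. So G has 7 conjugacy classes.

Answer: 7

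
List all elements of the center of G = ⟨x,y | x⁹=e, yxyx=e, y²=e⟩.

An element z ∈ Z(G) iff z commutes with every generator.
For example e is central: e·x = x = x·e; e·y = y = y·e.
Whereas x ∉ Z(G) since x·y = xy ≠ x⁸y = y·x.
Checking each of the 18 elements this way gives Z(G) = {e}, of order 1.

Answer: {e}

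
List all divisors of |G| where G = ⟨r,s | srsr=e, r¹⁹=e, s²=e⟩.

|G| = 38 = 2 · 19. By Lagrange's theorem the order of any subgroup divides 38; the divisors of 38 are 1, 2, 19, 38.

Answer: 1, 2, 19, 38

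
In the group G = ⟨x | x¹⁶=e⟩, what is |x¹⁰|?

Compute successive powers until reaching e:
  (x¹⁰)¹ = x¹⁰, (x¹⁰)² = x⁴, (x¹⁰)³ = x¹⁴, (x¹⁰)⁴ = x⁸, (x¹⁰)⁵ = x², (x¹⁰)⁶ = x¹², (x¹⁰)⁷ = x⁶, (x¹⁰)⁸ = e.
The smallest positive k with (x¹⁰)ᵏ = e is 8.

Answer: 8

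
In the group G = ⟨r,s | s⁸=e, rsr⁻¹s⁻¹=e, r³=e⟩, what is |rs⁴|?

Compute successive powers until reaching e:
  (rs⁴)¹ = rs⁴, (rs⁴)² = r², (rs⁴)³ = s⁴, (rs⁴)⁴ = r, (rs⁴)⁵ = r²s⁴, (rs⁴)⁶ = e.
The smallest positive k with (rs⁴)ᵏ = e is 6.

Answer: 6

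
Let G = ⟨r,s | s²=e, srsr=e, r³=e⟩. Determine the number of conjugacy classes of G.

The conjugacy classes (representative and size) are:
  [e] (size 1), [r] (size 2), [rs] (size 3).
Class equation: 1 + 2 + 3 = 6 = |G|. So G has 3 conjugacy classes.

Answer: 3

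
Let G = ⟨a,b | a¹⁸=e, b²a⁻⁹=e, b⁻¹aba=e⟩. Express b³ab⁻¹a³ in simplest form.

Multiply left to right, reducing at each step:
  (b⁻¹) · a = a⁸b
  (a⁸b) · b⁻¹ = a⁸
  (a⁸) · a³ = a¹¹

Answer: a¹¹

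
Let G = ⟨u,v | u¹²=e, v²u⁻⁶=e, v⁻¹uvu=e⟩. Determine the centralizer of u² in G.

⟨u²⟩ ⊆ C_G(u²) since powers of u² commute with u²; so |C_G(u²)| ≥ |⟨u²⟩| = 6.
By orbit–stabilizer, |C_G(u²)| = |G| / |conj. class of u²| = 24 / 2 = 12.
The 12 elements commuting with u² are {e, u, u², u³, u⁴, u⁵, u⁶, u⁷, u⁸, u⁹, u¹⁰, u¹¹}.

Answer: {e, u, u², u³, u⁴, u⁵, u⁶, u⁷, u⁸, u⁹, u¹⁰, u¹¹}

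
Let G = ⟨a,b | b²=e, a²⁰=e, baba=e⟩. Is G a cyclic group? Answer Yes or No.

Every cyclic group is abelian. But a·b = ab while b·a = a¹⁹b, so a·b ≠ b·a and G is not abelian. Hence G is not cyclic.

Answer: No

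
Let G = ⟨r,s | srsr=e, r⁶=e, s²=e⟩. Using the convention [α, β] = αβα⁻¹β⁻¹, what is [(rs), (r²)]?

[(rs), (r²)] = (rs)·(r²)·(rs)⁻¹·(r²)⁻¹.
  (rs) · (r²) = r⁵s
  (r⁵s) · (rs) = r⁴
  (r⁴) · (r⁴) = r²

Answer: r²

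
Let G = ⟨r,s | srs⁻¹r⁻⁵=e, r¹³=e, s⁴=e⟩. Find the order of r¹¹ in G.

Compute successive powers until reaching e:
  (r¹¹)¹ = r¹¹, (r¹¹)² = r⁹, (r¹¹)³ = r⁷, (r¹¹)⁴ = r⁵, (r¹¹)⁵ = r³, (r¹¹)⁶ = r, (r¹¹)⁷ = r¹², (r¹¹)⁸ = r¹⁰, (r¹¹)⁹ = r⁸, (r¹¹)¹⁰ = r⁶, (r¹¹)¹¹ = r⁴, (r¹¹)¹² = r², (r¹¹)¹³ = e.
The smallest positive k with (r¹¹)ᵏ = e is 13.

Answer: 13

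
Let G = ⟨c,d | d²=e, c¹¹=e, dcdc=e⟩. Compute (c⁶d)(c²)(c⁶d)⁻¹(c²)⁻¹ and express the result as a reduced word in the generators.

[(c⁶d), (c²)] = (c⁶d)·(c²)·(c⁶d)⁻¹·(c²)⁻¹.
  (c⁶d) · (c²) = c⁴d
  (c⁴d) · (c⁶d) = c⁹
  (c⁹) · (c⁹) = c⁷

Answer: c⁷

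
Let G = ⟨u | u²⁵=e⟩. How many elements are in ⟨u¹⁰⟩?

|⟨u¹⁰⟩| equals the order of u¹⁰. Compute successive powers until reaching e:
  (u¹⁰)¹ = u¹⁰, (u¹⁰)² = u²⁰, (u¹⁰)³ = u⁵, (u¹⁰)⁴ = u¹⁵, (u¹⁰)⁵ = e.
The smallest positive k with (u¹⁰)ᵏ = e is 5, so |⟨u¹⁰⟩| = 5.

Answer: 5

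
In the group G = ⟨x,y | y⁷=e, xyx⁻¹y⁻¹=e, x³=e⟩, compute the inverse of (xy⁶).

The order of (xy⁶) is 21 (smallest k with (xy⁶)ᵏ = e), so (xy⁶)⁻¹ = (xy⁶)²⁰ = x²y.
Check: (xy⁶) · (x²y) → (xy⁶) · x² = y⁶;   (y⁶) · y = e, giving e as required.

Answer: x²y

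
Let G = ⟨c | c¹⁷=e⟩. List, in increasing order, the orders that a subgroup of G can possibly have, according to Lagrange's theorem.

|G| = 17 = 17. By Lagrange's theorem the order of any subgroup divides 17; the divisors of 17 are 1, 17.

Answer: 1, 17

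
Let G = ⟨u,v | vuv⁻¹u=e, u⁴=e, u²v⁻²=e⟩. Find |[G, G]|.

G' = [G, G] is generated by all commutators. The generator-pair commutators are: [u, v] = u².
The subgroup they normally generate is {e, u²}, of order 2.
Check: |G/G'| = 8/2 = 4 is the order of the abelianisation.

Answer: 2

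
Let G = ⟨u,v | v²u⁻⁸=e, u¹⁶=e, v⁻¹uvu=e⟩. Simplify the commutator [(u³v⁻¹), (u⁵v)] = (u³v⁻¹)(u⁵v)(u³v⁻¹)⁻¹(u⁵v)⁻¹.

[(u³v⁻¹), (u⁵v)] = (u³v⁻¹)·(u⁵v)·(u³v⁻¹)⁻¹·(u⁵v)⁻¹.
  (u³v⁻¹) · (u⁵v) = u¹⁴
  (u¹⁴) · (u³v) = uv
  (uv) · (u⁵v⁻¹) = u¹²

Answer: u¹²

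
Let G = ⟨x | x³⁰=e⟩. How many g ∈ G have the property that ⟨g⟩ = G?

G is cyclic of order 30. An element generates G iff its order is 30, and a cyclic group of order 30 has exactly φ(30) = 8 such elements.

Answer: 8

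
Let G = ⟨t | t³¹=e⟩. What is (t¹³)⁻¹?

The order of (t¹³) is 31 (smallest k with (t¹³)ᵏ = e), so (t¹³)⁻¹ = (t¹³)³⁰ = t¹⁸.
Check: (t¹³) · (t¹⁸) → (t¹³) · t¹⁸ = e, giving e as required.

Answer: t¹⁸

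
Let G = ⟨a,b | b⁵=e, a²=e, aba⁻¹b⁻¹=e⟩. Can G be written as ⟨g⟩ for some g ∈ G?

|G| = 10. The element ab has order 10 (its powers give 10 distinct elements), so ⟨ab⟩ = G and G is cyclic.

Answer: Yes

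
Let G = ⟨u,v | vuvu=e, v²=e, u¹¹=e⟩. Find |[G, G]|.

G' = [G, G] is generated by all commutators. The generator-pair commutators are: [u, v] = u².
The subgroup they normally generate is {e, u, u², u³, u⁴, u⁵, u⁶, u⁷, u⁸, u⁹, u¹⁰}, of order 11.
Check: |G/G'| = 22/11 = 2 is the order of the abelianisation.

Answer: 11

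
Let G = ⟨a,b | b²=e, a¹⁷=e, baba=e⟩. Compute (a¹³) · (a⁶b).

Compute (a¹³) · (a⁶b) by multiplying left to right and reducing via the relations at each step:
  (a¹³) · a⁶ = a²
  (a²) · b = a²b

Answer: a²b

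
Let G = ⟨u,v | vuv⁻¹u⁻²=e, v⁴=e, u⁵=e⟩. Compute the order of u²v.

Compute successive powers until reaching e:
  (u²v)¹ = u²v, (u²v)² = uv², (u²v)³ = u⁴v³, (u²v)⁴ = e.
The smallest positive k with (u²v)ᵏ = e is 4.

Answer: 4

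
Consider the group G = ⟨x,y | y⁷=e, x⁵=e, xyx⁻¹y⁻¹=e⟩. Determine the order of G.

Enumerate words in the generators, reducing via the relations: the distinct elements are
  {e, x, y, xy, x², x³, x⁴, y², y³, y⁴, y⁵, y⁶, xy², xy³, xy⁴, xy⁵, xy⁶, x²y, x³y, x⁴y, x²y², x²y³, x²y⁴, x²y⁵, x²y⁶, x³y², x³y³, x³y⁴, x³y⁵, x³y⁶, x⁴y², x⁴y³, x⁴y⁴, x⁴y⁵, x⁴y⁶}.
No further products give new elements, so |G| = 35.

Answer: 35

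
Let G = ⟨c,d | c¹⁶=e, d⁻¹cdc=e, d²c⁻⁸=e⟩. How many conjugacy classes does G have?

The conjugacy classes (representative and size) are:
  [e] (size 1), [c] (size 2), [c¹⁴] (size 2), [c³] (size 2), [c¹²] (size 2), [c⁵] (size 2), [c¹⁰] (size 2), [c⁷] (size 2), [c⁸] (size 1), [c⁶d] (size 8), [c³d⁻¹] (size 8).
Class equation: 1 + 2 + 2 + 2 + 2 + 2 + 2 + 2 + 1 + 8 + 8 = 32 = |G|. So G has 11 conjugacy classes.

Answer: 11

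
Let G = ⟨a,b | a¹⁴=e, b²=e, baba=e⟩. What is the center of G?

An element z ∈ Z(G) iff z commutes with every generator.
For example a⁷ is central: (a⁷)·a = a⁸ = a·(a⁷); (a⁷)·b = a⁷b = b·(a⁷).
Whereas a ∉ Z(G) since a·b = ab ≠ a¹³b = b·a.
Checking each of the 28 elements this way gives Z(G) = {e, a⁷}, of order 2.

Answer: {e, a⁷}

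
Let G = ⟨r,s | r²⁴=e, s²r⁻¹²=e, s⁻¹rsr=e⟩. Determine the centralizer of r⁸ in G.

⟨r⁸⟩ ⊆ C_G(r⁸) since powers of r⁸ commute with r⁸; so |C_G(r⁸)| ≥ |⟨r⁸⟩| = 3.
By orbit–stabilizer, |C_G(r⁸)| = |G| / |conj. class of r⁸| = 48 / 2 = 24.
The 24 elements commuting with r⁸ are {e, r, r², r³, r⁴, r⁵, r⁶, r⁷, r⁸, r⁹, r¹⁰, r¹¹, r¹², r¹³, r¹⁴, r¹⁵, r¹⁶, r¹⁷, r¹⁸, r¹⁹, r²⁰, r²¹, r²², r²³}.

Answer: {e, r, r², r³, r⁴, r⁵, r⁶, r⁷, r⁸, r⁹, r¹⁰, r¹¹, r¹², r¹³, r¹⁴, r¹⁵, r¹⁶, r¹⁷, r¹⁸, r¹⁹, r²⁰, r²¹, r²², r²³}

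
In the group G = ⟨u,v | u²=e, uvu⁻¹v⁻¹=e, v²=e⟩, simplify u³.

Compute successive powers of u, reducing at each step:
  u²: u · u = e
  u³: e · u = u

Answer: u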